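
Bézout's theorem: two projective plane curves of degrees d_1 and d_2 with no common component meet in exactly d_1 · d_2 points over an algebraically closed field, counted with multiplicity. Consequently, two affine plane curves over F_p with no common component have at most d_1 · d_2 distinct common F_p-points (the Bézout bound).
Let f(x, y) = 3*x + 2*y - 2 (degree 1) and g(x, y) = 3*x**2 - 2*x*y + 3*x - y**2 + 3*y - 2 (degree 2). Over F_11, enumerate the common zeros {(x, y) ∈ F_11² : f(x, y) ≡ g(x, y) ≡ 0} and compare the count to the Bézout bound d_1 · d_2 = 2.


Common zeros: {(0, 1), (6, 3)}; count = 2; Bézout bound = 2.

deg(f) = 1, deg(g) = 2, so Bézout bound = 2.
Scan x ∈ F_11. For each x, list the y ∈ F_11 with f(x, y) ≡ 0 and those with g(x, y) ≡ 0 (mod 11); the common zeros in that column are the intersection.
  x = 0: f ≡ 0 at y ∈ {1}; g ≡ 0 at y ∈ {1, 2}; common: {1}.
  x = 1: f ≡ 0 at y ∈ {5}; g ≡ 0 at y ∈ ∅; common: ∅.
  x = 2: f ≡ 0 at y ∈ {9}; g ≡ 0 at y ∈ ∅; common: ∅.
  x = 3: f ≡ 0 at y ∈ {2}; g ≡ 0 at y ∈ ∅; common: ∅.
  x = 4: f ≡ 0 at y ∈ {6}; g ≡ 0 at y ∈ {2, 4}; common: ∅.
  x = 5: f ≡ 0 at y ∈ {10}; g ≡ 0 at y ∈ {0, 4}; common: ∅.
  x = 6: f ≡ 0 at y ∈ {3}; g ≡ 0 at y ∈ {3, 10}; common: {3}.
  x = 7: f ≡ 0 at y ∈ {7}; g ≡ 0 at y ∈ {1, 10}; common: ∅.
  x = 8: f ≡ 0 at y ∈ {0}; g ≡ 0 at y ∈ ∅; common: ∅.
  x = 9: f ≡ 0 at y ∈ {4}; g ≡ 0 at y ∈ ∅; common: ∅.
  x = 10: f ≡ 0 at y ∈ {8}; g ≡ 0 at y ∈ ∅; common: ∅.
Collecting: common zeros = {(0, 1), (6, 3)}, so the count is 2.
Comparison with the Bézout bound: 2 ≤ 2 = deg(f)·deg(g), as expected for curves with no common component (the bound is attained).


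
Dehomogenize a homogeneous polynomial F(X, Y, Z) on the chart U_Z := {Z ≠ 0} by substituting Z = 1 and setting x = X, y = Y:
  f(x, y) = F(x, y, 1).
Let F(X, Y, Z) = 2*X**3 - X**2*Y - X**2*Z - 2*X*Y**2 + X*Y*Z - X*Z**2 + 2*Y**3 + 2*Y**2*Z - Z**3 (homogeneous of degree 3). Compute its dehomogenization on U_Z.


f(x, y) = 2*x**3 - x**2*y - x**2 - 2*x*y**2 + x*y - x + 2*y**3 + 2*y**2 - 1

On U_Z we set Z = 1. Each monomial c·X^i·Y^j·Z^k in F becomes c·x^i·y^j·1^k = c·x^i·y^j.
Substituting Z = 1: F(X, Y, 1) = 2*x**3 - x**2*y - x**2 - 2*x*y**2 + x*y - x + 2*y**3 + 2*y**2 - 1.
Note: deg(f) ≤ deg(F) = 3; strict inequality happens when F is divisible by Z (lost terms).


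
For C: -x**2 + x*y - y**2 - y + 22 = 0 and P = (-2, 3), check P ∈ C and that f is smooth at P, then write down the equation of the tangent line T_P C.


Tangent line at P: 7*x - 9*y + 41 = 0.

Step 1: f(-2, 3) = 0, so P lies on C.
Step 2: partial derivatives
  f_x(x, y) = -2*x + y, f_y(x, y) = x - 2*y - 1.
  f_x(P) = 7, f_y(P) = -9 (gradient nonzero, so P is smooth).
Step 3: tangent line at P: 7·(x − -2) + -9·(y − 3) = 0.
Expanding: 7*x - 9*y + 41 = 0.


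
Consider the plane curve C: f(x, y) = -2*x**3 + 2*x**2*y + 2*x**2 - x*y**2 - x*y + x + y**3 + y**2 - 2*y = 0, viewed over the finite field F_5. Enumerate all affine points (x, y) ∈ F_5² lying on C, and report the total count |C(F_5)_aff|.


Affine F_5-points: {(0, 0), (0, 1), (0, 3), (1, 3), (3, 3)}; count = 5.

For each of the 25 pairs (x, y) ∈ F_5², evaluate f(x, y) mod 5. Record the zeros.
  x = 0: [0↦0, 1↦0, 2↦3, 3↦0, 4↦2]  zeros at y ∈ {0, 1, 3}
  x = 1: [0↦1, 1↦1, 2↦2, 3↦0, 4↦1]  zeros at y ∈ {3}
  x = 2: [0↦4, 1↦3, 2↦1, 3↦4, 4↦3]  zeros at y ∈ ∅
  x = 3: [0↦2, 1↦4, 2↦3, 3↦0, 4↦1]  zeros at y ∈ {3}
  x = 4: [0↦3, 1↦2, 2↦1, 3↦1, 4↦3]  zeros at y ∈ ∅
Collecting zeros: affine points = {(0, 0), (0, 1), (0, 3), (1, 3), (3, 3)}.
Total count |C(F_5)_aff| = 5.


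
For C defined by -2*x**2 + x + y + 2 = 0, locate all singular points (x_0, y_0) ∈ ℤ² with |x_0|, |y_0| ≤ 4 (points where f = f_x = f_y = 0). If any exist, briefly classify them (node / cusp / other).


No singular points in the scanned grid; C is smooth there.

Compute partial derivatives:
  f_x = 1 - 4*x.
  f_y = 1.
f_y = 1 is a nonzero constant, so f_y never vanishes: no point (x, y) can satisfy f = f_x = f_y = 0. In particular no (x, y) ∈ {−4, ..., 4}² is singular; the curve is smooth.


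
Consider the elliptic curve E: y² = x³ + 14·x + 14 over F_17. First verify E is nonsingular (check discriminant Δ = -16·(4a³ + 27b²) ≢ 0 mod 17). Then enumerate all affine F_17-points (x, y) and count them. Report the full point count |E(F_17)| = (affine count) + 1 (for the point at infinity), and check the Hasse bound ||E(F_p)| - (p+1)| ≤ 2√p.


Affine points = {(2, 4), (2, 13), (3, 7), (3, 10), (4, 7), (4, 10), (6, 5), (6, 12), (7, 8), (7, 9), (8, 3), (8, 14), (9, 6), (9, 11), (10, 7), (10, 10), (13, 8), (13, 9), (14, 8), (14, 9), (16, 4), (16, 13)}; affine count = 22; |E(F_17)| = 23.

Discriminant check: Δ ∝ 4a³ + 27b² = 4·14³ + 27·14² = 4·2744 + 27·196 ≡ 16 (mod 17). Nonzero ⇒ E is nonsingular.
For each x ∈ F_17, compute rhs = x³ + 14·x + 14 mod 17, then count y ∈ F_17 with y² ≡ rhs.
  x = 0: rhs = 14, matching y values: none (0 points).
  x = 1: rhs = 12, matching y values: none (0 points).
  x = 2: rhs = 16, matching y values: 4, 13 (2 points).
  x = 3: rhs = 15, matching y values: 7, 10 (2 points).
  x = 4: rhs = 15, matching y values: 7, 10 (2 points).
  x = 5: rhs = 5, matching y values: none (0 points).
  x = 6: rhs = 8, matching y values: 5, 12 (2 points).
  x = 7: rhs = 13, matching y values: 8, 9 (2 points).
  x = 8: rhs = 9, matching y values: 3, 14 (2 points).
  x = 9: rhs = 2, matching y values: 6, 11 (2 points).
  x = 10: rhs = 15, matching y values: 7, 10 (2 points).
  x = 11: rhs = 3, matching y values: none (0 points).
  x = 12: rhs = 6, matching y values: none (0 points).
  x = 13: rhs = 13, matching y values: 8, 9 (2 points).
  x = 14: rhs = 13, matching y values: 8, 9 (2 points).
  x = 15: rhs = 12, matching y values: none (0 points).
  x = 16: rhs = 16, matching y values: 4, 13 (2 points).
Total affine count: 22.
Full point count |E(F_17)| = 22 + 1 = 23.
Hasse bound: |23 − (17+1)| = |5| = 5 ≤ 2√17 ≈ 8.2462 ✓.


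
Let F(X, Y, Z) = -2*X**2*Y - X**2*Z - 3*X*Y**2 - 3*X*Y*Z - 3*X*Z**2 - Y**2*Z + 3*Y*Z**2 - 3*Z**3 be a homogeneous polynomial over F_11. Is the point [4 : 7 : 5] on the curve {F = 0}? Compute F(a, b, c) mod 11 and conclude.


F(4,7,5) ≡ 9 (mod 11); P is NOT on the curve.

Evaluate F(4, 7, 5) term-by-term (mod 11).
  -2*X**2*Y ↦ -2·16·7·1 = -224
  -X**2*Z ↦ -1·16·1·5 = -80
  -3*X*Y**2 ↦ -3·4·49·1 = -588
  -3*X*Y*Z ↦ -3·4·7·5 = -420
  -3*X*Z**2 ↦ -3·4·1·25 = -300
  -Y**2*Z ↦ -1·1·49·5 = -245
  3*Y*Z**2 ↦ 3·1·7·25 = 525
  -3*Z**3 ↦ -3·1·1·125 = -375
Sum: F(4, 7, 5) = (-224) + (-80) + (-588) + (-420) + (-300) + (-245) + (525) + (-375) = -1707.
Reducing mod 11: -1707 ≡ 9 (mod 11).
Since F(a, b, c) ≡ 9 ≠ 0 (mod 11), P does NOT lie on the curve.


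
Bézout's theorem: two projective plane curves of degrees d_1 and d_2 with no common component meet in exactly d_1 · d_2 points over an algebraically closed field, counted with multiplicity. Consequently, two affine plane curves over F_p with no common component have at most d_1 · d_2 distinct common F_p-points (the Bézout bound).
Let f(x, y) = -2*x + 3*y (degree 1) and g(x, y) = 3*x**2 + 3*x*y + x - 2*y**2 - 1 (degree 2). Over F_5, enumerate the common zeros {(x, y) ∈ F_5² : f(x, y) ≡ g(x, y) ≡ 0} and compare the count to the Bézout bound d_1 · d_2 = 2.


Common zeros: ∅; count = 0; Bézout bound = 2.

deg(f) = 1, deg(g) = 2, so Bézout bound = 2.
Scan x ∈ F_5. For each x, list the y ∈ F_5 with f(x, y) ≡ 0 and those with g(x, y) ≡ 0 (mod 5); the common zeros in that column are the intersection.
  x = 0: f ≡ 0 at y ∈ {0}; g ≡ 0 at y ∈ ∅; common: ∅.
  x = 1: f ≡ 0 at y ∈ {4}; g ≡ 0 at y ∈ ∅; common: ∅.
  x = 2: f ≡ 0 at y ∈ {3}; g ≡ 0 at y ∈ {4}; common: ∅.
  x = 3: f ≡ 0 at y ∈ {2}; g ≡ 0 at y ∈ ∅; common: ∅.
  x = 4: f ≡ 0 at y ∈ {1}; g ≡ 0 at y ∈ ∅; common: ∅.
Collecting: common zeros = ∅, so the count is 0.
Comparison with the Bézout bound: 0 ≤ 2 = deg(f)·deg(g), as expected for curves with no common component (the affine F_5-count falls short of the bound because intersections may lie at infinity, over extension fields, or carry multiplicity).


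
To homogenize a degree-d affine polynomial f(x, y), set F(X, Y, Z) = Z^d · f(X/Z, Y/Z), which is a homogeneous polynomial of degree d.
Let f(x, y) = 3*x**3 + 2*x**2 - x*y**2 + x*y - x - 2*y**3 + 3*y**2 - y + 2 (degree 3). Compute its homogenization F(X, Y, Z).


F(X, Y, Z) = 3*X**3 + 2*X**2*Z - X*Y**2 + X*Y*Z - X*Z**2 - 2*Y**3 + 3*Y**2*Z - Y*Z**2 + 2*Z**3

deg(f) = 3.
Substitute x = X/Z, y = Y/Z into f, then multiply by Z^3.
  monomial 3·x^3·y^0 ↦ 3·X^3·Y^0·Z^0.
  monomial 2·x^2·y^0 ↦ 2·X^2·Y^0·Z^1.
  monomial -1·x^1·y^2 ↦ -1·X^1·Y^2·Z^0.
  monomial 1·x^1·y^1 ↦ 1·X^1·Y^1·Z^1.
  monomial -1·x^1·y^0 ↦ -1·X^1·Y^0·Z^2.
  monomial -2·x^0·y^3 ↦ -2·X^0·Y^3·Z^0.
  monomial 3·x^0·y^2 ↦ 3·X^0·Y^2·Z^1.
  monomial -1·x^0·y^1 ↦ -1·X^0·Y^1·Z^2.
  monomial 2·x^0·y^0 ↦ 2·X^0·Y^0·Z^3.
Collecting: F(X, Y, Z) = 3*X**3 + 2*X**2*Z - X*Y**2 + X*Y*Z - X*Z**2 - 2*Y**3 + 3*Y**2*Z - Y*Z**2 + 2*Z**3.


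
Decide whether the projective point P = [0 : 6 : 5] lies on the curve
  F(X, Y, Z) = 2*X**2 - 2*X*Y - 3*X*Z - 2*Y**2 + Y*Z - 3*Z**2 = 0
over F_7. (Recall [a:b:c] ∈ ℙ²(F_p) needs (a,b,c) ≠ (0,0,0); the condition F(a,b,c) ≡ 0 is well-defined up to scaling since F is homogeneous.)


F(0,6,5) ≡ 2 (mod 7); P is NOT on the curve.

Evaluate F(0, 6, 5) term-by-term (mod 7).
  2*X**2 ↦ 2·0·1·1 = 0
  -2*X*Y ↦ -2·0·6·1 = 0
  -3*X*Z ↦ -3·0·1·5 = 0
  -2*Y**2 ↦ -2·1·36·1 = -72
  Y*Z ↦ 1·1·6·5 = 30
  -3*Z**2 ↦ -3·1·1·25 = -75
Sum: F(0, 6, 5) = (0) + (0) + (0) + (-72) + (30) + (-75) = -117.
Reducing mod 7: -117 ≡ 2 (mod 7).
Since F(a, b, c) ≡ 2 ≠ 0 (mod 7), P does NOT lie on the curve.


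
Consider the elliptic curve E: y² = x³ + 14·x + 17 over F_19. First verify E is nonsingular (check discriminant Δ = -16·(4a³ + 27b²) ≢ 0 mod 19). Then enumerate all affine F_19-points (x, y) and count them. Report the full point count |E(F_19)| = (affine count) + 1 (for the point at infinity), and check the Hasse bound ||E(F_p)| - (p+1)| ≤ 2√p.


Affine points = {(0, 6), (0, 13), (4, 2), (4, 17), (9, 6), (9, 13), (10, 6), (10, 13), (11, 1), (11, 18), (15, 7), (15, 12), (16, 9), (16, 10), (17, 0)}; affine count = 15; |E(F_19)| = 16.

Discriminant check: Δ ∝ 4a³ + 27b² = 4·14³ + 27·17² = 4·2744 + 27·289 ≡ 7 (mod 19). Nonzero ⇒ E is nonsingular.
For each x ∈ F_19, compute rhs = x³ + 14·x + 17 mod 19, then count y ∈ F_19 with y² ≡ rhs.
  x = 0: rhs = 17, matching y values: 6, 13 (2 points).
  x = 1: rhs = 13, matching y values: none (0 points).
  x = 2: rhs = 15, matching y values: none (0 points).
  x = 3: rhs = 10, matching y values: none (0 points).
  x = 4: rhs = 4, matching y values: 2, 17 (2 points).
  x = 5: rhs = 3, matching y values: none (0 points).
  x = 6: rhs = 13, matching y values: none (0 points).
  x = 7: rhs = 2, matching y values: none (0 points).
  x = 8: rhs = 14, matching y values: none (0 points).
  x = 9: rhs = 17, matching y values: 6, 13 (2 points).
  x = 10: rhs = 17, matching y values: 6, 13 (2 points).
  x = 11: rhs = 1, matching y values: 1, 18 (2 points).
  x = 12: rhs = 13, matching y values: none (0 points).
  x = 13: rhs = 2, matching y values: none (0 points).
  x = 14: rhs = 12, matching y values: none (0 points).
  x = 15: rhs = 11, matching y values: 7, 12 (2 points).
  x = 16: rhs = 5, matching y values: 9, 10 (2 points).
  x = 17: rhs = 0, matching y values: 0 (1 points).
  x = 18: rhs = 2, matching y values: none (0 points).
Total affine count: 15.
Full point count |E(F_19)| = 15 + 1 = 16.
Hasse bound: |16 − (19+1)| = |-4| = 4 ≤ 2√19 ≈ 8.7178 ✓.


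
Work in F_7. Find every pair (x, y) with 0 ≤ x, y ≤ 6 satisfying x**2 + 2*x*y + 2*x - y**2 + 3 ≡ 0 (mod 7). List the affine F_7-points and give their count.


Affine F_7-points: {(1, 1), (2, 1), (2, 3), (4, 3), (4, 5), (5, 5)}; count = 6.

For each of the 49 pairs (x, y) ∈ F_7², evaluate f(x, y) mod 7. Record the zeros.
  x = 0: [0↦3, 1↦2, 2↦6, 3↦1, 4↦1, 5↦6, 6↦2]  zeros at y ∈ ∅
  x = 1: [0↦6, 1↦0, 2↦6, 3↦3, 4↦5, 5↦5, 6↦3]  zeros at y ∈ {1}
  x = 2: [0↦4, 1↦0, 2↦1, 3↦0, 4↦4, 5↦6, 6↦6]  zeros at y ∈ {1, 3}
  x = 3: [0↦4, 1↦2, 2↦5, 3↦6, 4↦5, 5↦2, 6↦4]  zeros at y ∈ ∅
  x = 4: [0↦6, 1↦6, 2↦4, 3↦0, 4↦1, 5↦0, 6↦4]  zeros at y ∈ {3, 5}
  x = 5: [0↦3, 1↦5, 2↦5, 3↦3, 4↦6, 5↦0, 6↦6]  zeros at y ∈ {5}
  x = 6: [0↦2, 1↦6, 2↦1, 3↦1, 4↦6, 5↦2, 6↦3]  zeros at y ∈ ∅
Collecting zeros: affine points = {(1, 1), (2, 1), (2, 3), (4, 3), (4, 5), (5, 5)}.
Total count |C(F_7)_aff| = 6.


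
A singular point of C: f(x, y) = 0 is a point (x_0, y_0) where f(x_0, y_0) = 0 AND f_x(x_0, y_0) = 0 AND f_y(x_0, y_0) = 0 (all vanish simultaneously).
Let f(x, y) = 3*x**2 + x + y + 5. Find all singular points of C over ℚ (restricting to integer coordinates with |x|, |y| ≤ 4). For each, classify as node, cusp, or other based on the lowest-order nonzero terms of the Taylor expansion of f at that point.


No singular points in the scanned grid; C is smooth there.

Compute partial derivatives:
  f_x = 6*x + 1.
  f_y = 1.
f_y = 1 is a nonzero constant, so f_y never vanishes: no point (x, y) can satisfy f = f_x = f_y = 0. In particular no (x, y) ∈ {−4, ..., 4}² is singular; the curve is smooth.


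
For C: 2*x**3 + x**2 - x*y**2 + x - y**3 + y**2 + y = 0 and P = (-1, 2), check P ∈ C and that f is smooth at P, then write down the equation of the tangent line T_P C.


Tangent line at P: x - 3*y + 7 = 0.

Step 1: f(-1, 2) = 0, so P lies on C.
Step 2: partial derivatives
  f_x(x, y) = 6*x**2 + 2*x - y**2 + 1, f_y(x, y) = -2*x*y - 3*y**2 + 2*y + 1.
  f_x(P) = 1, f_y(P) = -3 (gradient nonzero, so P is smooth).
Step 3: tangent line at P: 1·(x − -1) + -3·(y − 2) = 0.
Expanding: x - 3*y + 7 = 0.


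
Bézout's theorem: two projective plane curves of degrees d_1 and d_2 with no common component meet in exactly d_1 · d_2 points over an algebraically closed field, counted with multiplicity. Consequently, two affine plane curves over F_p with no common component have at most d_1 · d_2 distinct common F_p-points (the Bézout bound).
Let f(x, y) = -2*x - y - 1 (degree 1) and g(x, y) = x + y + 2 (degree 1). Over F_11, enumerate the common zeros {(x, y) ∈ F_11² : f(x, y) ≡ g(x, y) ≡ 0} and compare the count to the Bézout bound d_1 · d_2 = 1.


Common zeros: {(1, 8)}; count = 1; Bézout bound = 1.

deg(f) = 1, deg(g) = 1, so Bézout bound = 1.
Scan x ∈ F_11. For each x, list the y ∈ F_11 with f(x, y) ≡ 0 and those with g(x, y) ≡ 0 (mod 11); the common zeros in that column are the intersection.
  x = 0: f ≡ 0 at y ∈ {10}; g ≡ 0 at y ∈ {9}; common: ∅.
  x = 1: f ≡ 0 at y ∈ {8}; g ≡ 0 at y ∈ {8}; common: {8}.
  x = 2: f ≡ 0 at y ∈ {6}; g ≡ 0 at y ∈ {7}; common: ∅.
  x = 3: f ≡ 0 at y ∈ {4}; g ≡ 0 at y ∈ {6}; common: ∅.
  x = 4: f ≡ 0 at y ∈ {2}; g ≡ 0 at y ∈ {5}; common: ∅.
  x = 5: f ≡ 0 at y ∈ {0}; g ≡ 0 at y ∈ {4}; common: ∅.
  x = 6: f ≡ 0 at y ∈ {9}; g ≡ 0 at y ∈ {3}; common: ∅.
  x = 7: f ≡ 0 at y ∈ {7}; g ≡ 0 at y ∈ {2}; common: ∅.
  x = 8: f ≡ 0 at y ∈ {5}; g ≡ 0 at y ∈ {1}; common: ∅.
  x = 9: f ≡ 0 at y ∈ {3}; g ≡ 0 at y ∈ {0}; common: ∅.
  x = 10: f ≡ 0 at y ∈ {1}; g ≡ 0 at y ∈ {10}; common: ∅.
Collecting: common zeros = {(1, 8)}, so the count is 1.
Comparison with the Bézout bound: 1 ≤ 1 = deg(f)·deg(g), as expected for curves with no common component (the bound is attained).


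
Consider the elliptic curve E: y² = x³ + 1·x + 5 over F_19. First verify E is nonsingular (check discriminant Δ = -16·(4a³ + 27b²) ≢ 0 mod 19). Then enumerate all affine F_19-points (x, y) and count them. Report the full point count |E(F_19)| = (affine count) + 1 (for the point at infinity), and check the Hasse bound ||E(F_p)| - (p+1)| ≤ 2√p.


Affine points = {(0, 9), (0, 10), (1, 8), (1, 11), (3, 4), (3, 15), (4, 4), (4, 15), (11, 6), (11, 13), (12, 4), (12, 15), (13, 7), (13, 12)}; affine count = 14; |E(F_19)| = 15.

Discriminant check: Δ ∝ 4a³ + 27b² = 4·1³ + 27·5² = 4·1 + 27·25 ≡ 14 (mod 19). Nonzero ⇒ E is nonsingular.
For each x ∈ F_19, compute rhs = x³ + 1·x + 5 mod 19, then count y ∈ F_19 with y² ≡ rhs.
  x = 0: rhs = 5, matching y values: 9, 10 (2 points).
  x = 1: rhs = 7, matching y values: 8, 11 (2 points).
  x = 2: rhs = 15, matching y values: none (0 points).
  x = 3: rhs = 16, matching y values: 4, 15 (2 points).
  x = 4: rhs = 16, matching y values: 4, 15 (2 points).
  x = 5: rhs = 2, matching y values: none (0 points).
  x = 6: rhs = 18, matching y values: none (0 points).
  x = 7: rhs = 13, matching y values: none (0 points).
  x = 8: rhs = 12, matching y values: none (0 points).
  x = 9: rhs = 2, matching y values: none (0 points).
  x = 10: rhs = 8, matching y values: none (0 points).
  x = 11: rhs = 17, matching y values: 6, 13 (2 points).
  x = 12: rhs = 16, matching y values: 4, 15 (2 points).
  x = 13: rhs = 11, matching y values: 7, 12 (2 points).
  x = 14: rhs = 8, matching y values: none (0 points).
  x = 15: rhs = 13, matching y values: none (0 points).
  x = 16: rhs = 13, matching y values: none (0 points).
  x = 17: rhs = 14, matching y values: none (0 points).
  x = 18: rhs = 3, matching y values: none (0 points).
Total affine count: 14.
Full point count |E(F_19)| = 14 + 1 = 15.
Hasse bound: |15 − (19+1)| = |-5| = 5 ≤ 2√19 ≈ 8.7178 ✓.


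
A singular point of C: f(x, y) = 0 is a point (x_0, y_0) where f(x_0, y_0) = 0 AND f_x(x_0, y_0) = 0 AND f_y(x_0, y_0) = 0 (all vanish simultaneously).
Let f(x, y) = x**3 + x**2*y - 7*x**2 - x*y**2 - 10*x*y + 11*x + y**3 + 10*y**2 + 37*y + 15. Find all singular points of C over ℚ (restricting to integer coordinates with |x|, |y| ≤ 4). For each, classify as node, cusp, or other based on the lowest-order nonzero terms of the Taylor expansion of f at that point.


Singular points: {(3, -2)}; classification: cusp.

Compute partial derivatives:
  f_x = 3*x**2 + 2*x*y - 14*x - y**2 - 10*y + 11.
  f_y = x**2 - 2*x*y - 10*x + 3*y**2 + 20*y + 37.
Scan x_0 ∈ {−4, ..., 4}. For each x_0, f_y(x_0, y) is a polynomial in y; find its integer roots y ∈ {−4, ..., 4}, then test f_x and f at those candidates.
  x = -4: f_y(-4, y) = 3*y**2 + 28*y + 93; no integer root y with |y| ≤ 4.
  x = -3: f_y(-3, y) = 3*y**2 + 26*y + 76; no integer root y with |y| ≤ 4.
  x = -2: f_y(-2, y) = 3*y**2 + 24*y + 61; no integer root y with |y| ≤ 4.
  x = -1: f_y(-1, y) = 3*y**2 + 22*y + 48; no integer root y with |y| ≤ 4.
  x = 0: f_y(0, y) = 3*y**2 + 20*y + 37; no integer root y with |y| ≤ 4.
  x = 1: f_y(1, y) = 3*y**2 + 18*y + 28; no integer root y with |y| ≤ 4.
  x = 2: f_y(2, y) = 3*y**2 + 16*y + 21; vanishes at y ∈ {-3}. (2, -3): f_x = 4 ≠ 0.
  x = 3: f_y(3, y) = 3*y**2 + 14*y + 16; vanishes at y ∈ {-2}. (3, -2): f_x = 0, f = 0 — SINGULAR.
  x = 4: f_y(4, y) = 3*y**2 + 12*y + 13; no integer root y with |y| ≤ 4.
Only singular point on the grid: (3, -2).
Classify: substitute x = 3 + u, y = -2 + v and expand: f = u**3 + u**2*v - u*v**2 + v**3 + v**2.
No constant or linear terms (consistent with a singular point). Quadratic part: v**2. Cubic part: u**3 + u**2*v - u*v**2 + v**3.
The quadratic part v**2 is a perfect square, so there is a single (double) tangent line v = 0, i.e. y = -2. Restricting the cubic part to that line (v = 0) leaves u**3 ≠ 0, so f is not divisible by v and the branch is v² ≈ -u**3 to lowest order — this is a cusp.
Classification: cusp.


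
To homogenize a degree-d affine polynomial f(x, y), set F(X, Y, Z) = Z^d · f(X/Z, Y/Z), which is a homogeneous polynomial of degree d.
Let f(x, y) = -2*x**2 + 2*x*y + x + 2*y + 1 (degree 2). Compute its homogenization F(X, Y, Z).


F(X, Y, Z) = -2*X**2 + 2*X*Y + X*Z + 2*Y*Z + Z**2

deg(f) = 2.
Substitute x = X/Z, y = Y/Z into f, then multiply by Z^2.
  monomial -2·x^2·y^0 ↦ -2·X^2·Y^0·Z^0.
  monomial 2·x^1·y^1 ↦ 2·X^1·Y^1·Z^0.
  monomial 1·x^1·y^0 ↦ 1·X^1·Y^0·Z^1.
  monomial 2·x^0·y^1 ↦ 2·X^0·Y^1·Z^1.
  monomial 1·x^0·y^0 ↦ 1·X^0·Y^0·Z^2.
Collecting: F(X, Y, Z) = -2*X**2 + 2*X*Y + X*Z + 2*Y*Z + Z**2.


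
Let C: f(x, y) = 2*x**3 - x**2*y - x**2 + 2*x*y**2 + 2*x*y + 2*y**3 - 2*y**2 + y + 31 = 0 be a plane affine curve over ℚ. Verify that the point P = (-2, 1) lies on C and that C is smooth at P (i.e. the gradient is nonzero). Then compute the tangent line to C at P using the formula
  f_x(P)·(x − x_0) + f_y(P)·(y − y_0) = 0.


Tangent line at P: 36*x - 13*y + 85 = 0.

Step 1: f(-2, 1) = 0, so P lies on C.
Step 2: partial derivatives
  f_x(x, y) = 6*x**2 - 2*x*y - 2*x + 2*y**2 + 2*y, f_y(x, y) = -x**2 + 4*x*y + 2*x + 6*y**2 - 4*y + 1.
  f_x(P) = 36, f_y(P) = -13 (gradient nonzero, so P is smooth).
Step 3: tangent line at P: 36·(x − -2) + -13·(y − 1) = 0.
Expanding: 36*x - 13*y + 85 = 0.


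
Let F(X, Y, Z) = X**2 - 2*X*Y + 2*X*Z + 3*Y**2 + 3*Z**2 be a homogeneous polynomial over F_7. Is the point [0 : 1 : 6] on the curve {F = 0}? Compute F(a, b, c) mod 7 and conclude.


F(0,1,6) ≡ 6 (mod 7); P is NOT on the curve.

Evaluate F(0, 1, 6) term-by-term (mod 7).
  X**2 ↦ 1·0·1·1 = 0
  -2*X*Y ↦ -2·0·1·1 = 0
  2*X*Z ↦ 2·0·1·6 = 0
  3*Y**2 ↦ 3·1·1·1 = 3
  3*Z**2 ↦ 3·1·1·36 = 108
Sum: F(0, 1, 6) = (0) + (0) + (0) + (3) + (108) = 111.
Reducing mod 7: 111 ≡ 6 (mod 7).
Since F(a, b, c) ≡ 6 ≠ 0 (mod 7), P does NOT lie on the curve.


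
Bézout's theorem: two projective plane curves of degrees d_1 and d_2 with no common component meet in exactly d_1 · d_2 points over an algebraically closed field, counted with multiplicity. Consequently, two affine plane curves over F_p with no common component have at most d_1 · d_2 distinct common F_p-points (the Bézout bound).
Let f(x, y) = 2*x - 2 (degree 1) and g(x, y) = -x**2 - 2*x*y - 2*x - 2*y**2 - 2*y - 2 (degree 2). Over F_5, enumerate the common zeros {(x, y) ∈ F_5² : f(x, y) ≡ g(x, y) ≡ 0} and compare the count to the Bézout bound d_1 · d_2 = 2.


Common zeros: {(1, 0), (1, 3)}; count = 2; Bézout bound = 2.

deg(f) = 1, deg(g) = 2, so Bézout bound = 2.
Scan x ∈ F_5. For each x, list the y ∈ F_5 with f(x, y) ≡ 0 and those with g(x, y) ≡ 0 (mod 5); the common zeros in that column are the intersection.
  x = 0: f ≡ 0 at y ∈ ∅; g ≡ 0 at y ∈ ∅; common: ∅.
  x = 1: f ≡ 0 at y ∈ {0, 1, 2, 3, 4}; g ≡ 0 at y ∈ {0, 3}; common: {0, 3}.
  x = 2: f ≡ 0 at y ∈ ∅; g ≡ 0 at y ∈ {0, 2}; common: ∅.
  x = 3: f ≡ 0 at y ∈ ∅; g ≡ 0 at y ∈ ∅; common: ∅.
  x = 4: f ≡ 0 at y ∈ ∅; g ≡ 0 at y ∈ ∅; common: ∅.
Collecting: common zeros = {(1, 0), (1, 3)}, so the count is 2.
Comparison with the Bézout bound: 2 ≤ 2 = deg(f)·deg(g), as expected for curves with no common component (the bound is attained).


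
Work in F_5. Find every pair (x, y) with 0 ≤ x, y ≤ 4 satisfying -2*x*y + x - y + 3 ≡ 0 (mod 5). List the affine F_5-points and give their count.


Affine F_5-points: {(0, 3), (1, 3), (2, 0), (2, 1), (2, 2), (2, 3), (2, 4), (3, 3), (4, 3)}; count = 9.

For each of the 25 pairs (x, y) ∈ F_5², evaluate f(x, y) mod 5. Record the zeros.
  x = 0: [0↦3, 1↦2, 2↦1, 3↦0, 4↦4]  zeros at y ∈ {3}
  x = 1: [0↦4, 1↦1, 2↦3, 3↦0, 4↦2]  zeros at y ∈ {3}
  x = 2: [0↦0, 1↦0, 2↦0, 3↦0, 4↦0]  zeros at y ∈ {0, 1, 2, 3, 4}
  x = 3: [0↦1, 1↦4, 2↦2, 3↦0, 4↦3]  zeros at y ∈ {3}
  x = 4: [0↦2, 1↦3, 2↦4, 3↦0, 4↦1]  zeros at y ∈ {3}
Collecting zeros: affine points = {(0, 3), (1, 3), (2, 0), (2, 1), (2, 2), (2, 3), (2, 4), (3, 3), (4, 3)}.
Total count |C(F_5)_aff| = 9.


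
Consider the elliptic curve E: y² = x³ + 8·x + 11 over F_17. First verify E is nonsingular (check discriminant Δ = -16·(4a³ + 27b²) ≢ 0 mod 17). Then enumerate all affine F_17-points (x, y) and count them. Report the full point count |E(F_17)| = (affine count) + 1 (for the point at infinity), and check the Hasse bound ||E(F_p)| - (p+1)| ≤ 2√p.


Affine points = {(2, 1), (2, 16), (7, 6), (7, 11), (8, 3), (8, 14), (9, 8), (9, 9), (11, 6), (11, 11), (12, 4), (12, 13), (13, 0), (15, 2), (15, 15), (16, 6), (16, 11)}; affine count = 17; |E(F_17)| = 18.

Discriminant check: Δ ∝ 4a³ + 27b² = 4·8³ + 27·11² = 4·512 + 27·121 ≡ 11 (mod 17). Nonzero ⇒ E is nonsingular.
For each x ∈ F_17, compute rhs = x³ + 8·x + 11 mod 17, then count y ∈ F_17 with y² ≡ rhs.
  x = 0: rhs = 11, matching y values: none (0 points).
  x = 1: rhs = 3, matching y values: none (0 points).
  x = 2: rhs = 1, matching y values: 1, 16 (2 points).
  x = 3: rhs = 11, matching y values: none (0 points).
  x = 4: rhs = 5, matching y values: none (0 points).
  x = 5: rhs = 6, matching y values: none (0 points).
  x = 6: rhs = 3, matching y values: none (0 points).
  x = 7: rhs = 2, matching y values: 6, 11 (2 points).
  x = 8: rhs = 9, matching y values: 3, 14 (2 points).
  x = 9: rhs = 13, matching y values: 8, 9 (2 points).
  x = 10: rhs = 3, matching y values: none (0 points).
  x = 11: rhs = 2, matching y values: 6, 11 (2 points).
  x = 12: rhs = 16, matching y values: 4, 13 (2 points).
  x = 13: rhs = 0, matching y values: 0 (1 points).
  x = 14: rhs = 11, matching y values: none (0 points).
  x = 15: rhs = 4, matching y values: 2, 15 (2 points).
  x = 16: rhs = 2, matching y values: 6, 11 (2 points).
Total affine count: 17.
Full point count |E(F_17)| = 17 + 1 = 18.
Hasse bound: |18 − (17+1)| = |0| = 0 ≤ 2√17 ≈ 8.2462 ✓.


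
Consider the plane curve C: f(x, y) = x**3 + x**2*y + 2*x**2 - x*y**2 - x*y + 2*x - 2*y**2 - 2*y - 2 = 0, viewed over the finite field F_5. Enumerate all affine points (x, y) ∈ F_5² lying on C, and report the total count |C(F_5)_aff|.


Affine F_5-points: {(1, 3), (3, 4)}; count = 2.

For each of the 25 pairs (x, y) ∈ F_5², evaluate f(x, y) mod 5. Record the zeros.
  x = 0: [0↦3, 1↦4, 2↦1, 3↦4, 4↦3]  zeros at y ∈ ∅
  x = 1: [0↦3, 1↦3, 2↦2, 3↦0, 4↦2]  zeros at y ∈ {3}
  x = 2: [0↦3, 1↦4, 2↦2, 3↦2, 4↦4]  zeros at y ∈ ∅
  x = 3: [0↦4, 1↦3, 2↦2, 3↦1, 4↦0]  zeros at y ∈ {4}
  x = 4: [0↦2, 1↦1, 2↦3, 3↦3, 4↦1]  zeros at y ∈ ∅
Collecting zeros: affine points = {(1, 3), (3, 4)}.
Total count |C(F_5)_aff| = 2.


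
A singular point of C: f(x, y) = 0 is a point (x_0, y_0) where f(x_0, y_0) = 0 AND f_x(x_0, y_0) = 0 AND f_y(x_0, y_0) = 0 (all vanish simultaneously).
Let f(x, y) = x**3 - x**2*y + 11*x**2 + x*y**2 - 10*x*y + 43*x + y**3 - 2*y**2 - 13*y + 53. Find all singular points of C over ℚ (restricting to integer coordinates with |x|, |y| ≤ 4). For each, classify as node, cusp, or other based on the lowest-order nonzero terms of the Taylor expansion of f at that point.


Singular points: {(-3, 2)}; classification: cusp.

Compute partial derivatives:
  f_x = 3*x**2 - 2*x*y + 22*x + y**2 - 10*y + 43.
  f_y = -x**2 + 2*x*y - 10*x + 3*y**2 - 4*y - 13.
Scan x_0 ∈ {−4, ..., 4}. For each x_0, f_y(x_0, y) is a polynomial in y; find its integer roots y ∈ {−4, ..., 4}, then test f_x and f at those candidates.
  x = -4: f_y(-4, y) = 3*y**2 - 12*y + 11; no integer root y with |y| ≤ 4.
  x = -3: f_y(-3, y) = 3*y**2 - 10*y + 8; vanishes at y ∈ {2}. (-3, 2): f_x = 0, f = 0 — SINGULAR.
  x = -2: f_y(-2, y) = 3*y**2 - 8*y + 3; no integer root y with |y| ≤ 4.
  x = -1: f_y(-1, y) = 3*y**2 - 6*y - 4; no integer root y with |y| ≤ 4.
  x = 0: f_y(0, y) = 3*y**2 - 4*y - 13; no integer root y with |y| ≤ 4.
  x = 1: f_y(1, y) = 3*y**2 - 2*y - 24; no integer root y with |y| ≤ 4.
  x = 2: f_y(2, y) = 3*y**2 - 37; no integer root y with |y| ≤ 4.
  x = 3: f_y(3, y) = 3*y**2 + 2*y - 52; no integer root y with |y| ≤ 4.
  x = 4: f_y(4, y) = 3*y**2 + 4*y - 69; no integer root y with |y| ≤ 4.
Only singular point on the grid: (-3, 2).
Classify: substitute x = -3 + u, y = 2 + v and expand: f = u**3 - u**2*v + u*v**2 + v**3 + v**2.
No constant or linear terms (consistent with a singular point). Quadratic part: v**2. Cubic part: u**3 - u**2*v + u*v**2 + v**3.
The quadratic part v**2 is a perfect square, so there is a single (double) tangent line v = 0, i.e. y = 2. Restricting the cubic part to that line (v = 0) leaves u**3 ≠ 0, so f is not divisible by v and the branch is v² ≈ -u**3 to lowest order — this is a cusp.
Classification: cusp.


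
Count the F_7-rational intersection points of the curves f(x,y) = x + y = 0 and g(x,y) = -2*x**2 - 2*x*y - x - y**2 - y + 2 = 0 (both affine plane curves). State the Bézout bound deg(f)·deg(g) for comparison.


Common zeros: {(3, 4), (4, 3)}; count = 2; Bézout bound = 2.

deg(f) = 1, deg(g) = 2, so Bézout bound = 2.
Scan x ∈ F_7. For each x, list the y ∈ F_7 with f(x, y) ≡ 0 and those with g(x, y) ≡ 0 (mod 7); the common zeros in that column are the intersection.
  x = 0: f ≡ 0 at y ∈ {0}; g ≡ 0 at y ∈ {1, 5}; common: ∅.
  x = 1: f ≡ 0 at y ∈ {6}; g ≡ 0 at y ∈ ∅; common: ∅.
  x = 2: f ≡ 0 at y ∈ {5}; g ≡ 0 at y ∈ {1}; common: ∅.
  x = 3: f ≡ 0 at y ∈ {4}; g ≡ 0 at y ∈ {3, 4}; common: {4}.
  x = 4: f ≡ 0 at y ∈ {3}; g ≡ 0 at y ∈ {2, 3}; common: {3}.
  x = 5: f ≡ 0 at y ∈ {2}; g ≡ 0 at y ∈ {5}; common: ∅.
  x = 6: f ≡ 0 at y ∈ {1}; g ≡ 0 at y ∈ ∅; common: ∅.
Collecting: common zeros = {(3, 4), (4, 3)}, so the count is 2.
Comparison with the Bézout bound: 2 ≤ 2 = deg(f)·deg(g), as expected for curves with no common component (the bound is attained).


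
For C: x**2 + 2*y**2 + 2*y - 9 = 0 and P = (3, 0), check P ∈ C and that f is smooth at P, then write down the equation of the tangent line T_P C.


Tangent line at P: 6*x + 2*y - 18 = 0.

Step 1: f(3, 0) = 0, so P lies on C.
Step 2: partial derivatives
  f_x(x, y) = 2*x, f_y(x, y) = 4*y + 2.
  f_x(P) = 6, f_y(P) = 2 (gradient nonzero, so P is smooth).
Step 3: tangent line at P: 6·(x − 3) + 2·(y − 0) = 0.
Expanding: 6*x + 2*y - 18 = 0.


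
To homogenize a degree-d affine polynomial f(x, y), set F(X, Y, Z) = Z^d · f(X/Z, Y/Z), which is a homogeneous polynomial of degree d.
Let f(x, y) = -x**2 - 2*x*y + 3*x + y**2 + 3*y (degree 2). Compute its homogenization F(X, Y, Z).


F(X, Y, Z) = -X**2 - 2*X*Y + 3*X*Z + Y**2 + 3*Y*Z

deg(f) = 2.
Substitute x = X/Z, y = Y/Z into f, then multiply by Z^2.
  monomial -1·x^2·y^0 ↦ -1·X^2·Y^0·Z^0.
  monomial -2·x^1·y^1 ↦ -2·X^1·Y^1·Z^0.
  monomial 3·x^1·y^0 ↦ 3·X^1·Y^0·Z^1.
  monomial 1·x^0·y^2 ↦ 1·X^0·Y^2·Z^0.
  monomial 3·x^0·y^1 ↦ 3·X^0·Y^1·Z^1.
Collecting: F(X, Y, Z) = -X**2 - 2*X*Y + 3*X*Z + Y**2 + 3*Y*Z.


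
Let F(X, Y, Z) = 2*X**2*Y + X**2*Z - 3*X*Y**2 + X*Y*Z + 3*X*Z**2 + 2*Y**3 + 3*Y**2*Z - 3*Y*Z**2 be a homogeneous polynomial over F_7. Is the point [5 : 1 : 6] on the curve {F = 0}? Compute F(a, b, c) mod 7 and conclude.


F(5,1,6) ≡ 2 (mod 7); P is NOT on the curve.

Evaluate F(5, 1, 6) term-by-term (mod 7).
  2*X**2*Y ↦ 2·25·1·1 = 50
  X**2*Z ↦ 1·25·1·6 = 150
  -3*X*Y**2 ↦ -3·5·1·1 = -15
  X*Y*Z ↦ 1·5·1·6 = 30
  3*X*Z**2 ↦ 3·5·1·36 = 540
  2*Y**3 ↦ 2·1·1·1 = 2
  3*Y**2*Z ↦ 3·1·1·6 = 18
  -3*Y*Z**2 ↦ -3·1·1·36 = -108
Sum: F(5, 1, 6) = (50) + (150) + (-15) + (30) + (540) + (2) + (18) + (-108) = 667.
Reducing mod 7: 667 ≡ 2 (mod 7).
Since F(a, b, c) ≡ 2 ≠ 0 (mod 7), P does NOT lie on the curve.


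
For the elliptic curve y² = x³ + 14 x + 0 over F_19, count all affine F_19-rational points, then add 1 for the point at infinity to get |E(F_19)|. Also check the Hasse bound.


Affine points = {(0, 0), (2, 6), (2, 13), (4, 5), (4, 14), (5, 9), (5, 10), (7, 2), (7, 17), (8, 4), (8, 15), (9, 0), (10, 0), (13, 2), (13, 17), (16, 8), (16, 11), (18, 2), (18, 17)}; affine count = 19; |E(F_19)| = 20.

Discriminant check: Δ ∝ 4a³ + 27b² = 4·14³ + 27·0² = 4·2744 + 27·0 ≡ 13 (mod 19). Nonzero ⇒ E is nonsingular.
For each x ∈ F_19, compute rhs = x³ + 14·x + 0 mod 19, then count y ∈ F_19 with y² ≡ rhs.
  x = 0: rhs = 0, matching y values: 0 (1 points).
  x = 1: rhs = 15, matching y values: none (0 points).
  x = 2: rhs = 17, matching y values: 6, 13 (2 points).
  x = 3: rhs = 12, matching y values: none (0 points).
  x = 4: rhs = 6, matching y values: 5, 14 (2 points).
  x = 5: rhs = 5, matching y values: 9, 10 (2 points).
  x = 6: rhs = 15, matching y values: none (0 points).
  x = 7: rhs = 4, matching y values: 2, 17 (2 points).
  x = 8: rhs = 16, matching y values: 4, 15 (2 points).
  x = 9: rhs = 0, matching y values: 0 (1 points).
  x = 10: rhs = 0, matching y values: 0 (1 points).
  x = 11: rhs = 3, matching y values: none (0 points).
  x = 12: rhs = 15, matching y values: none (0 points).
  x = 13: rhs = 4, matching y values: 2, 17 (2 points).
  x = 14: rhs = 14, matching y values: none (0 points).
  x = 15: rhs = 13, matching y values: none (0 points).
  x = 16: rhs = 7, matching y values: 8, 11 (2 points).
  x = 17: rhs = 2, matching y values: none (0 points).
  x = 18: rhs = 4, matching y values: 2, 17 (2 points).
Total affine count: 19.
Full point count |E(F_19)| = 19 + 1 = 20.
Hasse bound: |20 − (19+1)| = |0| = 0 ≤ 2√19 ≈ 8.7178 ✓.


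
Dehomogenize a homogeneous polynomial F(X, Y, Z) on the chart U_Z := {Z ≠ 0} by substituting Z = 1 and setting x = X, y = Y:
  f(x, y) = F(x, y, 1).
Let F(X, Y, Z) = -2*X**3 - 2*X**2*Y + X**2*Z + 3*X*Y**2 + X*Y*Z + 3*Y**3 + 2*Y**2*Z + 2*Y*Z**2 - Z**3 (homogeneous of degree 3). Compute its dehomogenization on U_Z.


f(x, y) = -2*x**3 - 2*x**2*y + x**2 + 3*x*y**2 + x*y + 3*y**3 + 2*y**2 + 2*y - 1

On U_Z we set Z = 1. Each monomial c·X^i·Y^j·Z^k in F becomes c·x^i·y^j·1^k = c·x^i·y^j.
Substituting Z = 1: F(X, Y, 1) = -2*x**3 - 2*x**2*y + x**2 + 3*x*y**2 + x*y + 3*y**3 + 2*y**2 + 2*y - 1.
Note: deg(f) ≤ deg(F) = 3; strict inequality happens when F is divisible by Z (lost terms).


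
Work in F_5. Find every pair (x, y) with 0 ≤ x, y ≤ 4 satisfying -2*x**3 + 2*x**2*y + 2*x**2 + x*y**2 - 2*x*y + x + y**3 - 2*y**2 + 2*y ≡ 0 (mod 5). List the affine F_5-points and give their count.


Affine F_5-points: {(0, 0), (0, 3), (0, 4), (1, 3), (3, 3)}; count = 5.

For each of the 25 pairs (x, y) ∈ F_5², evaluate f(x, y) mod 5. Record the zeros.
  x = 0: [0↦0, 1↦1, 2↦4, 3↦0, 4↦0]  zeros at y ∈ {0, 3, 4}
  x = 1: [0↦1, 1↦3, 2↦4, 3↦0, 4↦2]  zeros at y ∈ {3}
  x = 2: [0↦4, 1↦1, 2↦4, 3↦4, 4↦2]  zeros at y ∈ ∅
  x = 3: [0↦2, 1↦3, 2↦2, 3↦0, 4↦3]  zeros at y ∈ {3}
  x = 4: [0↦3, 1↦2, 2↦1, 3↦1, 4↦3]  zeros at y ∈ ∅
Collecting zeros: affine points = {(0, 0), (0, 3), (0, 4), (1, 3), (3, 3)}.
Total count |C(F_5)_aff| = 5.


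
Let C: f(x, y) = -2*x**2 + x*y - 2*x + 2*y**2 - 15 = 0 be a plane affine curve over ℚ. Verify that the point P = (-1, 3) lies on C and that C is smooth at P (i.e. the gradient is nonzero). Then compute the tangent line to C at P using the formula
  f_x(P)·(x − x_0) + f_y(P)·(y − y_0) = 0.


Tangent line at P: 5*x + 11*y - 28 = 0.

Step 1: f(-1, 3) = 0, so P lies on C.
Step 2: partial derivatives
  f_x(x, y) = -4*x + y - 2, f_y(x, y) = x + 4*y.
  f_x(P) = 5, f_y(P) = 11 (gradient nonzero, so P is smooth).
Step 3: tangent line at P: 5·(x − -1) + 11·(y − 3) = 0.
Expanding: 5*x + 11*y - 28 = 0.


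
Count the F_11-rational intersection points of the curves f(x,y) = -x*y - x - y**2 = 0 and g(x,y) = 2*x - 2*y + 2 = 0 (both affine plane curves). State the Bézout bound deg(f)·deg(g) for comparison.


Common zeros: ∅; count = 0; Bézout bound = 2.

deg(f) = 2, deg(g) = 1, so Bézout bound = 2.
Scan x ∈ F_11. For each x, list the y ∈ F_11 with f(x, y) ≡ 0 and those with g(x, y) ≡ 0 (mod 11); the common zeros in that column are the intersection.
  x = 0: f ≡ 0 at y ∈ {0}; g ≡ 0 at y ∈ {1}; common: ∅.
  x = 1: f ≡ 0 at y ∈ ∅; g ≡ 0 at y ∈ {2}; common: ∅.
  x = 2: f ≡ 0 at y ∈ ∅; g ≡ 0 at y ∈ {3}; common: ∅.
  x = 3: f ≡ 0 at y ∈ ∅; g ≡ 0 at y ∈ {4}; common: ∅.
  x = 4: f ≡ 0 at y ∈ {9}; g ≡ 0 at y ∈ {5}; common: ∅.
  x = 5: f ≡ 0 at y ∈ {1, 5}; g ≡ 0 at y ∈ {6}; common: ∅.
  x = 6: f ≡ 0 at y ∈ {2, 3}; g ≡ 0 at y ∈ {7}; common: ∅.
  x = 7: f ≡ 0 at y ∈ ∅; g ≡ 0 at y ∈ {8}; common: ∅.
  x = 8: f ≡ 0 at y ∈ ∅; g ≡ 0 at y ∈ {9}; common: ∅.
  x = 9: f ≡ 0 at y ∈ {6, 7}; g ≡ 0 at y ∈ {10}; common: ∅.
  x = 10: f ≡ 0 at y ∈ {4, 8}; g ≡ 0 at y ∈ {0}; common: ∅.
Collecting: common zeros = ∅, so the count is 0.
Comparison with the Bézout bound: 0 ≤ 2 = deg(f)·deg(g), as expected for curves with no common component (the affine F_11-count falls short of the bound because intersections may lie at infinity, over extension fields, or carry multiplicity).


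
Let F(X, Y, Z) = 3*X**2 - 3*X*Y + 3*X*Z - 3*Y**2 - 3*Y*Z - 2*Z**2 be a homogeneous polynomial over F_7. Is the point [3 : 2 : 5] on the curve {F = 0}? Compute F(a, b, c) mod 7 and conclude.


F(3,2,5) ≡ 4 (mod 7); P is NOT on the curve.

Evaluate F(3, 2, 5) term-by-term (mod 7).
  3*X**2 ↦ 3·9·1·1 = 27
  -3*X*Y ↦ -3·3·2·1 = -18
  3*X*Z ↦ 3·3·1·5 = 45
  -3*Y**2 ↦ -3·1·4·1 = -12
  -3*Y*Z ↦ -3·1·2·5 = -30
  -2*Z**2 ↦ -2·1·1·25 = -50
Sum: F(3, 2, 5) = (27) + (-18) + (45) + (-12) + (-30) + (-50) = -38.
Reducing mod 7: -38 ≡ 4 (mod 7).
Since F(a, b, c) ≡ 4 ≠ 0 (mod 7), P does NOT lie on the curve.


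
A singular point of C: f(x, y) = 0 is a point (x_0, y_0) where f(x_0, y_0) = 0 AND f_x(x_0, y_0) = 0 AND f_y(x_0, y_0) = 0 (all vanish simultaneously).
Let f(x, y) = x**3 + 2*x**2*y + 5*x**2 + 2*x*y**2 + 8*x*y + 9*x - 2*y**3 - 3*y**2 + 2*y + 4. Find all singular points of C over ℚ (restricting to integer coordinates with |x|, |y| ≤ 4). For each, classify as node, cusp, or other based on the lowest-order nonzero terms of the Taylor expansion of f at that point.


Singular points: {(-1, -1)}; classification: cusp.

Compute partial derivatives:
  f_x = 3*x**2 + 4*x*y + 10*x + 2*y**2 + 8*y + 9.
  f_y = 2*x**2 + 4*x*y + 8*x - 6*y**2 - 6*y + 2.
Scan x_0 ∈ {−4, ..., 4}. For each x_0, f_y(x_0, y) is a polynomial in y; find its integer roots y ∈ {−4, ..., 4}, then test f_x and f at those candidates.
  x = -4: f_y(-4, y) = -6*y**2 - 22*y + 2; no integer root y with |y| ≤ 4.
  x = -3: f_y(-3, y) = -6*y**2 - 18*y - 4; no integer root y with |y| ≤ 4.
  x = -2: f_y(-2, y) = -6*y**2 - 14*y - 6; no integer root y with |y| ≤ 4.
  x = -1: f_y(-1, y) = -6*y**2 - 10*y - 4; vanishes at y ∈ {-1}. (-1, -1): f_x = 0, f = 0 — SINGULAR.
  x = 0: f_y(0, y) = -6*y**2 - 6*y + 2; no integer root y with |y| ≤ 4.
  x = 1: f_y(1, y) = -6*y**2 - 2*y + 12; no integer root y with |y| ≤ 4.
  x = 2: f_y(2, y) = -6*y**2 + 2*y + 26; no integer root y with |y| ≤ 4.
  x = 3: f_y(3, y) = -6*y**2 + 6*y + 44; no integer root y with |y| ≤ 4.
  x = 4: f_y(4, y) = -6*y**2 + 10*y + 66; no integer root y with |y| ≤ 4.
Only singular point on the grid: (-1, -1).
Classify: substitute x = -1 + u, y = -1 + v and expand: f = u**3 + 2*u**2*v + 2*u*v**2 - 2*v**3 + v**2.
No constant or linear terms (consistent with a singular point). Quadratic part: v**2. Cubic part: u**3 + 2*u**2*v + 2*u*v**2 - 2*v**3.
The quadratic part v**2 is a perfect square, so there is a single (double) tangent line v = 0, i.e. y = -1. Restricting the cubic part to that line (v = 0) leaves u**3 ≠ 0, so f is not divisible by v and the branch is v² ≈ -u**3 to lowest order — this is a cusp.
Classification: cusp.


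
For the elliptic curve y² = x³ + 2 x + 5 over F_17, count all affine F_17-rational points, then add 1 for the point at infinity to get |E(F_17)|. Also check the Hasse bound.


Affine points = {(1, 5), (1, 12), (2, 0), (3, 2), (3, 15), (4, 3), (4, 14), (5, 2), (5, 15), (9, 2), (9, 15), (11, 7), (11, 10), (13, 1), (13, 16), (16, 6), (16, 11)}; affine count = 17; |E(F_17)| = 18.

Discriminant check: Δ ∝ 4a³ + 27b² = 4·2³ + 27·5² = 4·8 + 27·25 ≡ 10 (mod 17). Nonzero ⇒ E is nonsingular.
For each x ∈ F_17, compute rhs = x³ + 2·x + 5 mod 17, then count y ∈ F_17 with y² ≡ rhs.
  x = 0: rhs = 5, matching y values: none (0 points).
  x = 1: rhs = 8, matching y values: 5, 12 (2 points).
  x = 2: rhs = 0, matching y values: 0 (1 points).
  x = 3: rhs = 4, matching y values: 2, 15 (2 points).
  x = 4: rhs = 9, matching y values: 3, 14 (2 points).
  x = 5: rhs = 4, matching y values: 2, 15 (2 points).
  x = 6: rhs = 12, matching y values: none (0 points).
  x = 7: rhs = 5, matching y values: none (0 points).
  x = 8: rhs = 6, matching y values: none (0 points).
  x = 9: rhs = 4, matching y values: 2, 15 (2 points).
  x = 10: rhs = 5, matching y values: none (0 points).
  x = 11: rhs = 15, matching y values: 7, 10 (2 points).
  x = 12: rhs = 6, matching y values: none (0 points).
  x = 13: rhs = 1, matching y values: 1, 16 (2 points).
  x = 14: rhs = 6, matching y values: none (0 points).
  x = 15: rhs = 10, matching y values: none (0 points).
  x = 16: rhs = 2, matching y values: 6, 11 (2 points).
Total affine count: 17.
Full point count |E(F_17)| = 17 + 1 = 18.
Hasse bound: |18 − (17+1)| = |0| = 0 ≤ 2√17 ≈ 8.2462 ✓.
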